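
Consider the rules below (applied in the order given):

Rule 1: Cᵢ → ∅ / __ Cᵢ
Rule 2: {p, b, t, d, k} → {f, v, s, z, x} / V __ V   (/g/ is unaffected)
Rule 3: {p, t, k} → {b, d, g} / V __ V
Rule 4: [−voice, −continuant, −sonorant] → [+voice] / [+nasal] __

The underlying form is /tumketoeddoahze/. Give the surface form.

tumgesoezoahze

Rule 1 (degemination): /dd/ is a geminate; the first /d/ deletes. /tumketoeddoahze/ → tumketoedoahze.
Rule 2 (intervocalic spirantization): /t/ is a stop between vowels /e/ and /o/, so it spirantizes to the fricative [s]. /d/ is a stop between vowels /e/ and /o/, so it spirantizes to the fricative [z]. /tumketoedoahze/ → tumkesoezoahze.
Rule 3 (intervocalic voicing): no segment meets the environment; /tumkesoezoahze/ is unchanged.
Rule 4 (post-nasal voicing): /k/ is a voiceless stop immediately after the nasal /m/, so it voices to [g]. /tumkesoezoahze/ → tumgesoezoahze.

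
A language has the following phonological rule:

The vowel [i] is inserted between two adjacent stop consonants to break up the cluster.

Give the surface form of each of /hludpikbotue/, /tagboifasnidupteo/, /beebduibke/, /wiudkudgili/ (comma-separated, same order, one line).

hludipikibotue, tagiboifasnidupiteo, beebiduibike, wiudikudigili

/hludpikbotue/: /d/ and /p/ form a stop–stop cluster, so [i] is inserted between them. /k/ and /b/ form a stop–stop cluster, so [i] is inserted between them. → [hludipikibotue].
/tagboifasnidupteo/: /g/ and /b/ form a stop–stop cluster, so [i] is inserted between them. /p/ and /t/ form a stop–stop cluster, so [i] is inserted between them. → [tagiboifasnidupiteo].
/beebduibke/: /b/ and /d/ form a stop–stop cluster, so [i] is inserted between them. /b/ and /k/ form a stop–stop cluster, so [i] is inserted between them. → [beebiduibike].
/wiudkudgili/: /d/ and /k/ form a stop–stop cluster, so [i] is inserted between them. /d/ and /g/ form a stop–stop cluster, so [i] is inserted between them. → [wiudikudigili].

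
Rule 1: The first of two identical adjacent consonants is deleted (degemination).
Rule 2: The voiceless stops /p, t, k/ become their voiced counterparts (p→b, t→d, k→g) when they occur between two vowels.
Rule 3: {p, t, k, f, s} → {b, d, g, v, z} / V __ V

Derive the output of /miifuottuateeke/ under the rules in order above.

Rule 1 (degemination): /tt/ is a geminate; the first /t/ deletes. /miifuottuateeke/ → miifuotuateeke.
Rule 2 (intervocalic voicing): /t/ is a voiceless stop between vowels /o/ and /u/, so it voices to [d]. /t/ is a voiceless stop between vowels /a/ and /e/, so it voices to [d]. /k/ is a voiceless stop between vowels /e/ and /e/, so it voices to [g]. /miifuotuateeke/ → miifuoduadeege.
Rule 3 (intervocalic voicing): /f/ is a voiceless obstruent between vowels /i/ and /u/, so it voices to [v]. /miifuoduadeege/ → miivuoduadeege.

miivuoduadeege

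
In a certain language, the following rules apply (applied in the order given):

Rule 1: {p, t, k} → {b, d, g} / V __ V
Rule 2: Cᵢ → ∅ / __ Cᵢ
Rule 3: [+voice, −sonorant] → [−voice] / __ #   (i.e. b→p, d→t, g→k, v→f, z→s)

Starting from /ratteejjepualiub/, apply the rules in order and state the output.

rateejebualiup

Rule 1 (intervocalic voicing): /p/ is a voiceless stop between vowels /e/ and /u/, so it voices to [b]. /ratteejjepualiub/ → ratteejjebualiub.
Rule 2 (degemination): /tt/ is a geminate; the first /t/ deletes. /jj/ is a geminate; the first /j/ deletes. /ratteejjebualiub/ → rateejebualiub.
Rule 3 (final devoicing): /b/ is a voiced obstruent in word-final position, so it devoices to [p]. /rateejebualiub/ → rateejebualiup.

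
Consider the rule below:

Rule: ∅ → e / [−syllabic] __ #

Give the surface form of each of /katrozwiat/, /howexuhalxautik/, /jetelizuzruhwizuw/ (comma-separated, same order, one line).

katrozwiate, howexuhalxautike, jetelizuzruhwizuwe

/katrozwiat/: the form ends in the consonant /t/, so [e] is inserted word-finally. → [katrozwiate].
/howexuhalxautik/: the form ends in the consonant /k/, so [e] is inserted word-finally. → [howexuhalxautike].
/jetelizuzruhwizuw/: the form ends in the consonant /w/, so [e] is inserted word-finally. → [jetelizuzruhwizuwe].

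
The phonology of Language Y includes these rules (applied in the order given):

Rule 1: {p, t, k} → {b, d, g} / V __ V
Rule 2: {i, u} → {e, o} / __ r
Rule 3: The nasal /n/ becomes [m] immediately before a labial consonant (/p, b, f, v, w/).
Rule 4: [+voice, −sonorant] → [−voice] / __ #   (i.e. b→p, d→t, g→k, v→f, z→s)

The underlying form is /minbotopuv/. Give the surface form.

Rule 1 (intervocalic voicing): /t/ is a voiceless stop between vowels /o/ and /o/, so it voices to [d]. /p/ is a voiceless stop between vowels /o/ and /u/, so it voices to [b]. /minbotopuv/ → minbodobuv.
Rule 2 (pre-rhotic lowering): no segment meets the environment; /minbodobuv/ is unchanged.
Rule 3 (nasal place assimilation): /n/ precedes the labial consonant /b/, so it assimilates in place to [m]. /minbodobuv/ → mimbodobuv.
Rule 4 (final devoicing): /v/ is a voiced obstruent in word-final position, so it devoices to [f]. /mimbodobuv/ → mimbodobuf.

mimbodobuf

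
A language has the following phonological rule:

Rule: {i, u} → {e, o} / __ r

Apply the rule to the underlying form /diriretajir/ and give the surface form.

dereretajer

/i/ is a high vowel immediately before /r/, so it lowers to [e].
/i/ is a high vowel immediately before /r/, so it lowers to [e].
/i/ is a high vowel immediately before /r/, so it lowers to [e].
Surface form: [dereretajer].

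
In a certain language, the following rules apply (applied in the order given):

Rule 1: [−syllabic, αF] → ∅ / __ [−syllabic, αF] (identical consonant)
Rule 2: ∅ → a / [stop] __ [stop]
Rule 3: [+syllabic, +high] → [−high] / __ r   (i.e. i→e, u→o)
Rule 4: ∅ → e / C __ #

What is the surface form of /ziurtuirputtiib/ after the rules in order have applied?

ziortuerputiibe

Rule 1 (degemination): /tt/ is a geminate; the first /t/ deletes. /ziurtuirputtiib/ → ziurtuirputiib.
Rule 2 (stop-cluster a-epenthesis): no segment meets the environment; /ziurtuirputiib/ is unchanged.
Rule 3 (pre-rhotic lowering): /u/ is a high vowel immediately before /r/, so it lowers to [o]. /i/ is a high vowel immediately before /r/, so it lowers to [e]. /ziurtuirputiib/ → ziortuerputiib.
Rule 4 (final e-epenthesis): the form ends in the consonant /b/, so [e] is inserted word-finally. /ziortuerputiib/ → ziortuerputiibe.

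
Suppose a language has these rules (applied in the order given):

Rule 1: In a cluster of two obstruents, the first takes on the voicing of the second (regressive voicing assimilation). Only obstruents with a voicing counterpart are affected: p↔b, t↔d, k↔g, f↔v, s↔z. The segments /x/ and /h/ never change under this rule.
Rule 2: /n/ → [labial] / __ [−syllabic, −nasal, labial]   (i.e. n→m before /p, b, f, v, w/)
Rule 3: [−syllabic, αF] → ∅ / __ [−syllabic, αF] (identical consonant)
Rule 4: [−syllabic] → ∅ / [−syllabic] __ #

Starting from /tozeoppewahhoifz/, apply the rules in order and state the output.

tozeopewahoiv

Rule 1 (regressive voicing assimilation): /f/ precedes the voiced obstruent /z/, so it voices to [v] by assimilation. /tozeoppewahhoifz/ → tozeoppewahhoivz.
Rule 2 (nasal place assimilation): no segment meets the environment; /tozeoppewahhoivz/ is unchanged.
Rule 3 (degemination): /pp/ is a geminate; the first /p/ deletes. /hh/ is a geminate; the first /h/ deletes. /tozeoppewahhoivz/ → tozeopewahoivz.
Rule 4 (final cluster simplification): /z/ is the second consonant of a word-final cluster /vz/, so it deletes. /tozeopewahoivz/ → tozeopewahoiv.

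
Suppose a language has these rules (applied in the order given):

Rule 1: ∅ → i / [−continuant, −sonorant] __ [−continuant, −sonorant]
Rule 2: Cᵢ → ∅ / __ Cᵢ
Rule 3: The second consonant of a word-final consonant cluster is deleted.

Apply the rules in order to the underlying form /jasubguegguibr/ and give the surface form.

jasubiguegiguib

Rule 1 (stop-cluster i-epenthesis): /b/ and /g/ form a stop–stop cluster, so [i] is inserted between them. /g/ and /g/ form a stop–stop cluster, so [i] is inserted between them. /jasubguegguibr/ → jasubiguegiguibr.
Rule 2 (degemination): no segment meets the environment; /jasubiguegiguibr/ is unchanged.
Rule 3 (final cluster simplification): /r/ is the second consonant of a word-final cluster /br/, so it deletes. /jasubiguegiguibr/ → jasubiguegiguib.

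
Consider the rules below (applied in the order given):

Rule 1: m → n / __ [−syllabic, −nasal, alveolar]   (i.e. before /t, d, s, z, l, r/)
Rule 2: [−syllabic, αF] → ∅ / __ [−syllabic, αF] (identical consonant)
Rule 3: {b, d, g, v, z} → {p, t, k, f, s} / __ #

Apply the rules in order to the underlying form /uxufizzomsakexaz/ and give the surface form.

uxufizonsakexas

Rule 1 (nasal place assimilation): /m/ precedes the alveolar consonant /s/, so it assimilates in place to [n]. /uxufizzomsakexaz/ → uxufizzonsakexaz.
Rule 2 (degemination): /zz/ is a geminate; the first /z/ deletes. /uxufizzonsakexaz/ → uxufizonsakexaz.
Rule 3 (final devoicing): /z/ is a voiced obstruent in word-final position, so it devoices to [s]. /uxufizonsakexaz/ → uxufizonsakexas.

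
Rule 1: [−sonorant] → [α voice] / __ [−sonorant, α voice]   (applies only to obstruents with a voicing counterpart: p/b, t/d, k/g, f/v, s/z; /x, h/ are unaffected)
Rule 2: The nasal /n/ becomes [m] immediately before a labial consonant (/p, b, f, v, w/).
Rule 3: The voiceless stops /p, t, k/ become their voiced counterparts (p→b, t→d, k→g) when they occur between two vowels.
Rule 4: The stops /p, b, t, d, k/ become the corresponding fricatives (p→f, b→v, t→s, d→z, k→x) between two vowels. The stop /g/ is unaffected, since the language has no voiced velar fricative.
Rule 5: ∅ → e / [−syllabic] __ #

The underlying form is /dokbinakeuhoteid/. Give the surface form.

Rule 1 (regressive voicing assimilation): /k/ precedes the voiced obstruent /b/, so it voices to [g] by assimilation. /dokbinakeuhoteid/ → dogbinakeuhoteid.
Rule 2 (nasal place assimilation): no segment meets the environment; /dogbinakeuhoteid/ is unchanged.
Rule 3 (intervocalic voicing): /k/ is a voiceless stop between vowels /a/ and /e/, so it voices to [g]. /t/ is a voiceless stop between vowels /o/ and /e/, so it voices to [d]. /dogbinakeuhoteid/ → dogbinageuhodeid.
Rule 4 (intervocalic spirantization): /d/ is a stop between vowels /o/ and /e/, so it spirantizes to the fricative [z]. /dogbinageuhodeid/ → dogbinageuhozeid.
Rule 5 (final e-epenthesis): the form ends in the consonant /d/, so [e] is inserted word-finally. /dogbinageuhozeid/ → dogbinageuhozeide.

dogbinageuhozeide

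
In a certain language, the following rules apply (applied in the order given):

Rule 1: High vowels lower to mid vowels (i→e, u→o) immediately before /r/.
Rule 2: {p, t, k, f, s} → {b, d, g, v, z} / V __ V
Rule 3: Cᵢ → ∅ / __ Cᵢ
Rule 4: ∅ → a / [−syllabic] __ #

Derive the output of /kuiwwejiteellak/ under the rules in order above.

kuiwejideelaka

Rule 1 (pre-rhotic lowering): no segment meets the environment; /kuiwwejiteellak/ is unchanged.
Rule 2 (intervocalic voicing): /t/ is a voiceless obstruent between vowels /i/ and /e/, so it voices to [d]. /kuiwwejiteellak/ → kuiwwejideellak.
Rule 3 (degemination): /ww/ is a geminate; the first /w/ deletes. /ll/ is a geminate; the first /l/ deletes. /kuiwwejideellak/ → kuiwejideelak.
Rule 4 (final a-epenthesis): the form ends in the consonant /k/, so [a] is inserted word-finally. /kuiwejideelak/ → kuiwejideelaka.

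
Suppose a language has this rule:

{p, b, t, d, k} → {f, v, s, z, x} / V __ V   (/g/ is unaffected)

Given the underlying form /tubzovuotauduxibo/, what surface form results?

tubzovuosauzuxivo

Scanning /tubzovuotauduxibo/: /t/ at position 1 is not in the conditioning environment; /b/ at position 3 is not in the conditioning environment; /t/ is a stop between vowels /o/ and /a/, so it spirantizes to the fricative [s]; /d/ is a stop between vowels /u/ and /u/, so it spirantizes to the fricative [z]; /b/ is a stop between vowels /i/ and /o/, so it spirantizes to the fricative [v].
Result: [tubzovuosauzuxivo].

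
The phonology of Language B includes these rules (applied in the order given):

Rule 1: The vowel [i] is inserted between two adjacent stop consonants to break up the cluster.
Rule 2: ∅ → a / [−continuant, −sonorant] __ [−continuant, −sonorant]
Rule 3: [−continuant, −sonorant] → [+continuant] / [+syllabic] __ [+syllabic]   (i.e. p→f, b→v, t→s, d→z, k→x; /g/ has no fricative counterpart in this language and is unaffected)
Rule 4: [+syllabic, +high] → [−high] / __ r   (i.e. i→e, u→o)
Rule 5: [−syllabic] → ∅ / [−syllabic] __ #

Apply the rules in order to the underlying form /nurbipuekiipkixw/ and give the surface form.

Rule 1 (stop-cluster i-epenthesis): /p/ and /k/ form a stop–stop cluster, so [i] is inserted between them. /nurbipuekiipkixw/ → nurbipuekiipikixw.
Rule 2 (stop-cluster a-epenthesis): no segment meets the environment; /nurbipuekiipikixw/ is unchanged.
Rule 3 (intervocalic spirantization): /p/ is a stop between vowels /i/ and /u/, so it spirantizes to the fricative [f]. /k/ is a stop between vowels /e/ and /i/, so it spirantizes to the fricative [x]. /p/ is a stop between vowels /i/ and /i/, so it spirantizes to the fricative [f]. /k/ is a stop between vowels /i/ and /i/, so it spirantizes to the fricative [x]. /nurbipuekiipikixw/ → nurbifuexiifixixw.
Rule 4 (pre-rhotic lowering): /u/ is a high vowel immediately before /r/, so it lowers to [o]. /nurbifuexiifixixw/ → norbifuexiifixixw.
Rule 5 (final cluster simplification): /w/ is the second consonant of a word-final cluster /xw/, so it deletes. /norbifuexiifixixw/ → norbifuexiifixix.

norbifuexiifixix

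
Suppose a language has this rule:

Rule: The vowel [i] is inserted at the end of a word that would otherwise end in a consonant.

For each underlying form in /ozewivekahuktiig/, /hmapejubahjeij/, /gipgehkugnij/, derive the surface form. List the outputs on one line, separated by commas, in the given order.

/ozewivekahuktiig/: the form ends in the consonant /g/, so [i] is inserted word-finally. → [ozewivekahuktiigi].
/hmapejubahjeij/: the form ends in the consonant /j/, so [i] is inserted word-finally. → [hmapejubahjeiji].
/gipgehkugnij/: the form ends in the consonant /j/, so [i] is inserted word-finally. → [gipgehkugniji].

ozewivekahuktiigi, hmapejubahjeiji, gipgehkugniji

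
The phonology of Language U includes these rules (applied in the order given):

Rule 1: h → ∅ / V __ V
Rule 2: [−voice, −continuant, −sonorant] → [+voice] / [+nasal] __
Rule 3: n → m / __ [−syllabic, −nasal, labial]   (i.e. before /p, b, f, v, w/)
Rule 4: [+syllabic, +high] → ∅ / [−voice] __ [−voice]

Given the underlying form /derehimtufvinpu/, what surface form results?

Rule 1 (intervocalic h-deletion): /h/ occurs between vowels /e/ and /i/, so it deletes. /derehimtufvinpu/ → dereimtufvinpu.
Rule 2 (post-nasal voicing): /t/ is a voiceless stop immediately after the nasal /m/, so it voices to [d]. /p/ is a voiceless stop immediately after the nasal /n/, so it voices to [b]. /dereimtufvinpu/ → dereimdufvinbu.
Rule 3 (nasal place assimilation): /n/ precedes the labial consonant /b/, so it assimilates in place to [m]. /dereimdufvinbu/ → dereimdufvimbu.
Rule 4 (high vowel syncope): no segment meets the environment; /dereimdufvimbu/ is unchanged.

dereimdufvimbu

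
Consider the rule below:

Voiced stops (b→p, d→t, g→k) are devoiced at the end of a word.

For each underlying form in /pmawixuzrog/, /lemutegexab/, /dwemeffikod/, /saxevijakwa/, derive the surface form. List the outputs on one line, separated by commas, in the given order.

pmawixuzrok, lemutegexap, dwemeffikot, saxevijakwa

/pmawixuzrog/: /g/ is a voiced stop in word-final position, so it devoices to [k]. → [pmawixuzrok].
/lemutegexab/: /b/ is a voiced stop in word-final position, so it devoices to [p]. → [lemutegexap].
/dwemeffikod/: /d/ is a voiced stop in word-final position, so it devoices to [t]. → [dwemeffikot].
/saxevijakwa/: the rule's environment is not met; surfaces unchanged as [saxevijakwa].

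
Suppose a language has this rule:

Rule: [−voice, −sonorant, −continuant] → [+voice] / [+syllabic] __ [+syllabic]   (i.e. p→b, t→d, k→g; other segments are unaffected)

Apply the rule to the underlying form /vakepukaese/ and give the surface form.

/k/ is a voiceless stop between vowels /a/ and /e/, so it voices to [g].
/p/ is a voiceless stop between vowels /e/ and /u/, so it voices to [b].
/k/ is a voiceless stop between vowels /u/ and /a/, so it voices to [g].
Surface form: [vagebugaese].

vagebugaese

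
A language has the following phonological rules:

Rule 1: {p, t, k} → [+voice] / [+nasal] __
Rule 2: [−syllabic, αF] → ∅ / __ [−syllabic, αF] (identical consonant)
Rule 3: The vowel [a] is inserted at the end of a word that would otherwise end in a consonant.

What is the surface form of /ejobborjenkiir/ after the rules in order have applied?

ejoborjengiira

Rule 1 (post-nasal voicing): /k/ is a voiceless stop immediately after the nasal /n/, so it voices to [g]. /ejobborjenkiir/ → ejobborjengiir.
Rule 2 (degemination): /bb/ is a geminate; the first /b/ deletes. /ejobborjengiir/ → ejoborjengiir.
Rule 3 (final a-epenthesis): the form ends in the consonant /r/, so [a] is inserted word-finally. /ejoborjengiir/ → ejoborjengiira.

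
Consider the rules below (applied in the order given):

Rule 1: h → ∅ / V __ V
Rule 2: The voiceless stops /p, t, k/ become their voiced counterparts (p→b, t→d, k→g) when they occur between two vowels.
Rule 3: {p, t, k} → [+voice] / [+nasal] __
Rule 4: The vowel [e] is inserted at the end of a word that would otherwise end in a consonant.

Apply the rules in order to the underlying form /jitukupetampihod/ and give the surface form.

jidugubedambiode

Rule 1 (intervocalic h-deletion): /h/ occurs between vowels /i/ and /o/, so it deletes. /jitukupetampihod/ → jitukupetampiod.
Rule 2 (intervocalic voicing): /t/ is a voiceless stop between vowels /i/ and /u/, so it voices to [d]. /k/ is a voiceless stop between vowels /u/ and /u/, so it voices to [g]. /p/ is a voiceless stop between vowels /u/ and /e/, so it voices to [b]. /t/ is a voiceless stop between vowels /e/ and /a/, so it voices to [d]. /jitukupetampiod/ → jidugubedampiod.
Rule 3 (post-nasal voicing): /p/ is a voiceless stop immediately after the nasal /m/, so it voices to [b]. /jidugubedampiod/ → jidugubedambiod.
Rule 4 (final e-epenthesis): the form ends in the consonant /d/, so [e] is inserted word-finally. /jidugubedambiod/ → jidugubedambiode.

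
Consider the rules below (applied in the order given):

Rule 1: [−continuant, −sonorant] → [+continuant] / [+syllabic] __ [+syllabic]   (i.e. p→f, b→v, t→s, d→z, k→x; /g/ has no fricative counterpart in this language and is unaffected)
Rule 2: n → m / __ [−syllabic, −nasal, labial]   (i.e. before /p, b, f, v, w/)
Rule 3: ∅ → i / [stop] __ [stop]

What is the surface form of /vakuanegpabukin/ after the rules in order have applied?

vaxuanegipavuxin

Rule 1 (intervocalic spirantization): /k/ is a stop between vowels /a/ and /u/, so it spirantizes to the fricative [x]. /b/ is a stop between vowels /a/ and /u/, so it spirantizes to the fricative [v]. /k/ is a stop between vowels /u/ and /i/, so it spirantizes to the fricative [x]. /vakuanegpabukin/ → vaxuanegpavuxin.
Rule 2 (nasal place assimilation): no segment meets the environment; /vaxuanegpavuxin/ is unchanged.
Rule 3 (stop-cluster i-epenthesis): /g/ and /p/ form a stop–stop cluster, so [i] is inserted between them. /vaxuanegpavuxin/ → vaxuanegipavuxin.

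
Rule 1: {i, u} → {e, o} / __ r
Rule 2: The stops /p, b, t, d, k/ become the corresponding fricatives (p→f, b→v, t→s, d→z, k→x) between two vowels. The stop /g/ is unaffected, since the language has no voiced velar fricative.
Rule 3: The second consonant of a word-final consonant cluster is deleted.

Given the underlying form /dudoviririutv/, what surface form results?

duzovereriut

Rule 1 (pre-rhotic lowering): /i/ is a high vowel immediately before /r/, so it lowers to [e]. /i/ is a high vowel immediately before /r/, so it lowers to [e]. /dudoviririutv/ → dudovereriutv.
Rule 2 (intervocalic spirantization): /d/ is a stop between vowels /u/ and /o/, so it spirantizes to the fricative [z]. /dudovereriutv/ → duzovereriutv.
Rule 3 (final cluster simplification): /v/ is the second consonant of a word-final cluster /tv/, so it deletes. /duzovereriutv/ → duzovereriut.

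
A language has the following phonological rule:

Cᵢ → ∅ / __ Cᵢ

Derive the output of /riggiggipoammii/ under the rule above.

rigigipoamii

/gg/ is a geminate; the first /g/ deletes.
/gg/ is a geminate; the first /g/ deletes.
/mm/ is a geminate; the first /m/ deletes.
Surface form: [rigigipoamii].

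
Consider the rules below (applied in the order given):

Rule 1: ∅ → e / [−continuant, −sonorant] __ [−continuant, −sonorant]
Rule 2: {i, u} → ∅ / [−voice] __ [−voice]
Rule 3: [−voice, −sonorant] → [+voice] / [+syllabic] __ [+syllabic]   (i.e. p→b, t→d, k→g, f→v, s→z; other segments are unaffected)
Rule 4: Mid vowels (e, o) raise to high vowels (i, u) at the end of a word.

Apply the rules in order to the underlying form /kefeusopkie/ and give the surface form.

keveuzobegii

Rule 1 (stop-cluster e-epenthesis): /p/ and /k/ form a stop–stop cluster, so [e] is inserted between them. /kefeusopkie/ → kefeusopekie.
Rule 2 (high vowel syncope): no segment meets the environment; /kefeusopekie/ is unchanged.
Rule 3 (intervocalic voicing): /f/ is a voiceless obstruent between vowels /e/ and /e/, so it voices to [v]. /s/ is a voiceless obstruent between vowels /u/ and /o/, so it voices to [z]. /p/ is a voiceless obstruent between vowels /o/ and /e/, so it voices to [b]. /k/ is a voiceless obstruent between vowels /e/ and /i/, so it voices to [g]. /kefeusopekie/ → keveuzobegie.
Rule 4 (final vowel raising): /e/ is a mid vowel in word-final position, so it raises to [i]. /keveuzobegie/ → keveuzobegii.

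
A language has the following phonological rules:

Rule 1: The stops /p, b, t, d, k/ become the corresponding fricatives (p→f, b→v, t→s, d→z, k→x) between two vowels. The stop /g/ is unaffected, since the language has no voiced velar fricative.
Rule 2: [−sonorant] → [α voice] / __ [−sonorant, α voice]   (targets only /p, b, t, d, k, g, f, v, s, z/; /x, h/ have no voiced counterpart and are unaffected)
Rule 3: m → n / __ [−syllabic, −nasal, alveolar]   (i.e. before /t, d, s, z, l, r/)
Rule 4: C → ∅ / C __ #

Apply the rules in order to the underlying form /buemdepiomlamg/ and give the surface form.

buendefionlam

Rule 1 (intervocalic spirantization): /p/ is a stop between vowels /e/ and /i/, so it spirantizes to the fricative [f]. /buemdepiomlamg/ → buemdefiomlamg.
Rule 2 (regressive voicing assimilation): no segment meets the environment; /buemdefiomlamg/ is unchanged.
Rule 3 (nasal place assimilation): /m/ precedes the alveolar consonant /d/, so it assimilates in place to [n]. /m/ precedes the alveolar consonant /l/, so it assimilates in place to [n]. /buemdefiomlamg/ → buendefionlamg.
Rule 4 (final cluster simplification): /g/ is the second consonant of a word-final cluster /mg/, so it deletes. /buendefionlamg/ → buendefionlam.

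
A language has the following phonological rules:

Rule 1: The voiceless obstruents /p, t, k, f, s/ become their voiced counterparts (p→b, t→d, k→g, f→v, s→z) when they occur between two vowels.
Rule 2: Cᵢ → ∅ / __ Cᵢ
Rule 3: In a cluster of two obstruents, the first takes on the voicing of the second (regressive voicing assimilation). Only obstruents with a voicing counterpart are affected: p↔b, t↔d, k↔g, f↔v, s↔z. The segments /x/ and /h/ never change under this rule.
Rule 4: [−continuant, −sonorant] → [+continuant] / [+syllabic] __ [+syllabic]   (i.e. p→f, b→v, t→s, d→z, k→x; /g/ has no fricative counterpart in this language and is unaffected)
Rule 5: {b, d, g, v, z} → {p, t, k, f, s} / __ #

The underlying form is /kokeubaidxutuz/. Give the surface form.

kogeuvaitxuzus

Rule 1 (intervocalic voicing): /k/ is a voiceless obstruent between vowels /o/ and /e/, so it voices to [g]. /t/ is a voiceless obstruent between vowels /u/ and /u/, so it voices to [d]. /kokeubaidxutuz/ → kogeubaidxuduz.
Rule 2 (degemination): no segment meets the environment; /kogeubaidxuduz/ is unchanged.
Rule 3 (regressive voicing assimilation): /d/ precedes the voiceless obstruent /x/, so it devoices to [t] by assimilation. /kogeubaidxuduz/ → kogeubaitxuduz.
Rule 4 (intervocalic spirantization): /b/ is a stop between vowels /u/ and /a/, so it spirantizes to the fricative [v]. /d/ is a stop between vowels /u/ and /u/, so it spirantizes to the fricative [z]. /kogeubaitxuduz/ → kogeuvaitxuzuz.
Rule 5 (final devoicing): /z/ is a voiced obstruent in word-final position, so it devoices to [s]. /kogeuvaitxuzuz/ → kogeuvaitxuzus.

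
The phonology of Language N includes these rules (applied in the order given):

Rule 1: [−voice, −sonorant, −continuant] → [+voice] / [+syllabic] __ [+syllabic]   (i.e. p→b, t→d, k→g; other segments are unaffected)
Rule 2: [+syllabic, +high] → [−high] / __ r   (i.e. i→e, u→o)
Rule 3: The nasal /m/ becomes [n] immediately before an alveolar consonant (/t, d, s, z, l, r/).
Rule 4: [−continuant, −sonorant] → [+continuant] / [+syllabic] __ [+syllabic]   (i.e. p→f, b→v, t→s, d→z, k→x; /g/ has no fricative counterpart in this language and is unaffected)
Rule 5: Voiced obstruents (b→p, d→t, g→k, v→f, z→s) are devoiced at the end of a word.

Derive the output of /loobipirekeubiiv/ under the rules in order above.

looviveregeuviif

Rule 1 (intervocalic voicing): /p/ is a voiceless stop between vowels /i/ and /i/, so it voices to [b]. /k/ is a voiceless stop between vowels /e/ and /e/, so it voices to [g]. /loobipirekeubiiv/ → loobibiregeubiiv.
Rule 2 (pre-rhotic lowering): /i/ is a high vowel immediately before /r/, so it lowers to [e]. /loobibiregeubiiv/ → loobiberegeubiiv.
Rule 3 (nasal place assimilation): no segment meets the environment; /loobiberegeubiiv/ is unchanged.
Rule 4 (intervocalic spirantization): /b/ is a stop between vowels /o/ and /i/, so it spirantizes to the fricative [v]. /b/ is a stop between vowels /i/ and /e/, so it spirantizes to the fricative [v]. /b/ is a stop between vowels /u/ and /i/, so it spirantizes to the fricative [v]. /loobiberegeubiiv/ → looviveregeuviiv.
Rule 5 (final devoicing): /v/ is a voiced obstruent in word-final position, so it devoices to [f]. /looviveregeuviiv/ → looviveregeuviif.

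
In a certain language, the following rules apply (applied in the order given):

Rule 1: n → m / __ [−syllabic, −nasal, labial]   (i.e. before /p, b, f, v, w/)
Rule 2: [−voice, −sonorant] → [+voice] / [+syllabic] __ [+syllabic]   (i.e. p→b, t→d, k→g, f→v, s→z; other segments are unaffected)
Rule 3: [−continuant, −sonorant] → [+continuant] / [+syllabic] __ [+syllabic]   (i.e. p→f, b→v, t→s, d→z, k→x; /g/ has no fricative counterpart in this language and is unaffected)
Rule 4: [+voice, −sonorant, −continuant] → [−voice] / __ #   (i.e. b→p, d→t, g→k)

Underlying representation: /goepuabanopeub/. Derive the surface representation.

goevuavanoveup

Rule 1 (nasal place assimilation): no segment meets the environment; /goepuabanopeub/ is unchanged.
Rule 2 (intervocalic voicing): /p/ is a voiceless obstruent between vowels /e/ and /u/, so it voices to [b]. /p/ is a voiceless obstruent between vowels /o/ and /e/, so it voices to [b]. /goepuabanopeub/ → goebuabanobeub.
Rule 3 (intervocalic spirantization): /b/ is a stop between vowels /e/ and /u/, so it spirantizes to the fricative [v]. /b/ is a stop between vowels /a/ and /a/, so it spirantizes to the fricative [v]. /b/ is a stop between vowels /o/ and /e/, so it spirantizes to the fricative [v]. /goebuabanobeub/ → goevuavanoveub.
Rule 4 (final devoicing): /b/ is a voiced stop in word-final position, so it devoices to [p]. /goevuavanoveub/ → goevuavanoveup.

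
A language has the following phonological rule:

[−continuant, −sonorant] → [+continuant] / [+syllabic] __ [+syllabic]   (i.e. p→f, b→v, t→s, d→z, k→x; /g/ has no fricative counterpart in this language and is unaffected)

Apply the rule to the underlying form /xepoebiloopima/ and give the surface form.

xefoeviloofima

/p/ is a stop between vowels /e/ and /o/, so it spirantizes to the fricative [f].
/b/ is a stop between vowels /e/ and /i/, so it spirantizes to the fricative [v].
/p/ is a stop between vowels /o/ and /i/, so it spirantizes to the fricative [f].
Surface form: [xefoeviloofima].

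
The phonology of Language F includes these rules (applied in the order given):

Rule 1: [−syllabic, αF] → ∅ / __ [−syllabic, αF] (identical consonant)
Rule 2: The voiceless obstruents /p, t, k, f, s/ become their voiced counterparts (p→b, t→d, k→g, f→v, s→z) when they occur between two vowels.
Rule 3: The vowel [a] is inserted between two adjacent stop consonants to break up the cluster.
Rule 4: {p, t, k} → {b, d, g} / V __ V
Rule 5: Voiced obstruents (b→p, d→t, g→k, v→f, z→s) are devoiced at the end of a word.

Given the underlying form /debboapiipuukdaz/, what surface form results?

deboabiibuugadas

Rule 1 (degemination): /bb/ is a geminate; the first /b/ deletes. /debboapiipuukdaz/ → deboapiipuukdaz.
Rule 2 (intervocalic voicing): /p/ is a voiceless obstruent between vowels /a/ and /i/, so it voices to [b]. /p/ is a voiceless obstruent between vowels /i/ and /u/, so it voices to [b]. /deboapiipuukdaz/ → deboabiibuukdaz.
Rule 3 (stop-cluster a-epenthesis): /k/ and /d/ form a stop–stop cluster, so [a] is inserted between them. /deboabiibuukdaz/ → deboabiibuukadaz.
Rule 4 (intervocalic voicing): /k/ is a voiceless stop between vowels /u/ and /a/, so it voices to [g]. /deboabiibuukadaz/ → deboabiibuugadaz.
Rule 5 (final devoicing): /z/ is a voiced obstruent in word-final position, so it devoices to [s]. /deboabiibuugadaz/ → deboabiibuugadas.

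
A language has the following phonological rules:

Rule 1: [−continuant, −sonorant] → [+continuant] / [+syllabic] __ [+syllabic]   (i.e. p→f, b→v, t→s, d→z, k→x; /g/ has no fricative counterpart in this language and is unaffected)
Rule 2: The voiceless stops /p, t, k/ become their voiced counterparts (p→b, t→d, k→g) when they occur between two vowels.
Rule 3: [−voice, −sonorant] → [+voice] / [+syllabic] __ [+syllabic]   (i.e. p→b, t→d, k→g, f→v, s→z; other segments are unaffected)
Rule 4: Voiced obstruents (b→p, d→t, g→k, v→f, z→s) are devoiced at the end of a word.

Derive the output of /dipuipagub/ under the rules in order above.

divuivagup

Rule 1 (intervocalic spirantization): /p/ is a stop between vowels /i/ and /u/, so it spirantizes to the fricative [f]. /p/ is a stop between vowels /i/ and /a/, so it spirantizes to the fricative [f]. /dipuipagub/ → difuifagub.
Rule 2 (intervocalic voicing): no segment meets the environment; /difuifagub/ is unchanged.
Rule 3 (intervocalic voicing): /f/ is a voiceless obstruent between vowels /i/ and /u/, so it voices to [v]. /f/ is a voiceless obstruent between vowels /i/ and /a/, so it voices to [v]. /difuifagub/ → divuivagub.
Rule 4 (final devoicing): /b/ is a voiced obstruent in word-final position, so it devoices to [p]. /divuivagub/ → divuivagup.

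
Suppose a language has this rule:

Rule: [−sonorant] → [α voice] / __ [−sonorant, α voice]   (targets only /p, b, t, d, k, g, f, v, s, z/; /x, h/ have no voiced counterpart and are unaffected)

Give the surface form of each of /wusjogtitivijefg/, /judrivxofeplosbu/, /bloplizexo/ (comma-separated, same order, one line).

wusjoktitivijevg, judrifxofeplozbu, bloplizexo

/wusjogtitivijefg/: /g/ precedes the voiceless obstruent /t/, so it devoices to [k] by assimilation. /f/ precedes the voiced obstruent /g/, so it voices to [v] by assimilation. → [wusjoktitivijevg].
/judrivxofeplosbu/: /v/ precedes the voiceless obstruent /x/, so it devoices to [f] by assimilation. /s/ precedes the voiced obstruent /b/, so it voices to [z] by assimilation. → [judrifxofeplozbu].
/bloplizexo/: the rule's environment is not met; surfaces unchanged as [bloplizexo].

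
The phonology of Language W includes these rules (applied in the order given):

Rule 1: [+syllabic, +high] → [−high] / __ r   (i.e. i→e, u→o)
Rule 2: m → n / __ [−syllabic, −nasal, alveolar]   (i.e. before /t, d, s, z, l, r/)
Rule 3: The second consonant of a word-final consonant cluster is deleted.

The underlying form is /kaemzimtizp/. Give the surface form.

Rule 1 (pre-rhotic lowering): no segment meets the environment; /kaemzimtizp/ is unchanged.
Rule 2 (nasal place assimilation): /m/ precedes the alveolar consonant /z/, so it assimilates in place to [n]. /m/ precedes the alveolar consonant /t/, so it assimilates in place to [n]. /kaemzimtizp/ → kaenzintizp.
Rule 3 (final cluster simplification): /p/ is the second consonant of a word-final cluster /zp/, so it deletes. /kaenzintizp/ → kaenzintiz.

kaenzintiz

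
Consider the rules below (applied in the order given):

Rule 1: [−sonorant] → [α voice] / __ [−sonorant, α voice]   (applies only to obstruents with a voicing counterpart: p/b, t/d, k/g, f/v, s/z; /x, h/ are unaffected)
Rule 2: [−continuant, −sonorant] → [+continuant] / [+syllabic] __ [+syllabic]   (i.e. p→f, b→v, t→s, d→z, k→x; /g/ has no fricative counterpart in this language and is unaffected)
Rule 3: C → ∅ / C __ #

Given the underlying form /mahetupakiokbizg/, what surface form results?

mahesufaxiogbiz

Rule 1 (regressive voicing assimilation): /k/ precedes the voiced obstruent /b/, so it voices to [g] by assimilation. /mahetupakiokbizg/ → mahetupakiogbizg.
Rule 2 (intervocalic spirantization): /t/ is a stop between vowels /e/ and /u/, so it spirantizes to the fricative [s]. /p/ is a stop between vowels /u/ and /a/, so it spirantizes to the fricative [f]. /k/ is a stop between vowels /a/ and /i/, so it spirantizes to the fricative [x]. /mahetupakiogbizg/ → mahesufaxiogbizg.
Rule 3 (final cluster simplification): /g/ is the second consonant of a word-final cluster /zg/, so it deletes. /mahesufaxiogbizg/ → mahesufaxiogbiz.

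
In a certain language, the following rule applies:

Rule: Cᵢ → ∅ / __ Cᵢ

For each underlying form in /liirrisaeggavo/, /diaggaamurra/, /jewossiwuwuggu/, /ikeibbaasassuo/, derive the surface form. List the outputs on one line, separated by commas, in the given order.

/liirrisaeggavo/: /rr/ is a geminate; the first /r/ deletes. /gg/ is a geminate; the first /g/ deletes. → [liirisaegavo].
/diaggaamurra/: /gg/ is a geminate; the first /g/ deletes. /rr/ is a geminate; the first /r/ deletes. → [diagaamura].
/jewossiwuwuggu/: /ss/ is a geminate; the first /s/ deletes. /gg/ is a geminate; the first /g/ deletes. → [jewosiwuwugu].
/ikeibbaasassuo/: /bb/ is a geminate; the first /b/ deletes. /ss/ is a geminate; the first /s/ deletes. → [ikeibaasasuo].

liirisaegavo, diagaamura, jewosiwuwugu, ikeibaasasuo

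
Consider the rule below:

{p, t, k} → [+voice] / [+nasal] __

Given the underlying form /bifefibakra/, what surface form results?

bifefibakra

No segment of /bifefibakra/ meets the structural description of the rule, so the form surfaces unchanged.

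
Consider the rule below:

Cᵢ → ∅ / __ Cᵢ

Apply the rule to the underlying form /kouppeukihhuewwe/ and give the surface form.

/pp/ is a geminate; the first /p/ deletes.
/hh/ is a geminate; the first /h/ deletes.
/ww/ is a geminate; the first /w/ deletes.
Surface form: [koupeukihuewe].

koupeukihuewe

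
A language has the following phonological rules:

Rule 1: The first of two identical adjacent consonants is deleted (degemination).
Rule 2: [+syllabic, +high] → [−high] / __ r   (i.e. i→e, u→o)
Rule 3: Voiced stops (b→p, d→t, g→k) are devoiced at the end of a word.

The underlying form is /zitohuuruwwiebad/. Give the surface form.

zitohuoruwiebat

Rule 1 (degemination): /ww/ is a geminate; the first /w/ deletes. /zitohuuruwwiebad/ → zitohuuruwiebad.
Rule 2 (pre-rhotic lowering): /u/ is a high vowel immediately before /r/, so it lowers to [o]. /zitohuuruwiebad/ → zitohuoruwiebad.
Rule 3 (final devoicing): /d/ is a voiced stop in word-final position, so it devoices to [t]. /zitohuoruwiebad/ → zitohuoruwiebat.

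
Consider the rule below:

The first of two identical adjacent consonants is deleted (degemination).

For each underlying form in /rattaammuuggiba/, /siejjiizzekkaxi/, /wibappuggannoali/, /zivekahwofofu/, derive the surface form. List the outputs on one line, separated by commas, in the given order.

/rattaammuuggiba/: /tt/ is a geminate; the first /t/ deletes. /mm/ is a geminate; the first /m/ deletes. /gg/ is a geminate; the first /g/ deletes. → [rataamuugiba].
/siejjiizzekkaxi/: /jj/ is a geminate; the first /j/ deletes. /zz/ is a geminate; the first /z/ deletes. /kk/ is a geminate; the first /k/ deletes. → [siejiizekaxi].
/wibappuggannoali/: /pp/ is a geminate; the first /p/ deletes. /gg/ is a geminate; the first /g/ deletes. /nn/ is a geminate; the first /n/ deletes. → [wibapuganoali].
/zivekahwofofu/: the rule's environment is not met; surfaces unchanged as [zivekahwofofu].

rataamuugiba, siejiizekaxi, wibapuganoali, zivekahwofofu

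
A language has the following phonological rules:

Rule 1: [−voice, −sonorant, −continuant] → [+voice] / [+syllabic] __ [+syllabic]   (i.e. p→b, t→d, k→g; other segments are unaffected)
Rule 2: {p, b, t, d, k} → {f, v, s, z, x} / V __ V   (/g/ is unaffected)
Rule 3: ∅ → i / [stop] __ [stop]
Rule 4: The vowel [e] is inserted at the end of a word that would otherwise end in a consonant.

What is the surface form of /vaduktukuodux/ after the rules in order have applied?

vazukituguozuxe

Rule 1 (intervocalic voicing): /k/ is a voiceless stop between vowels /u/ and /u/, so it voices to [g]. /vaduktukuodux/ → vaduktuguodux.
Rule 2 (intervocalic spirantization): /d/ is a stop between vowels /a/ and /u/, so it spirantizes to the fricative [z]. /d/ is a stop between vowels /o/ and /u/, so it spirantizes to the fricative [z]. /vaduktuguodux/ → vazuktuguozux.
Rule 3 (stop-cluster i-epenthesis): /k/ and /t/ form a stop–stop cluster, so [i] is inserted between them. /vazuktuguozux/ → vazukituguozux.
Rule 4 (final e-epenthesis): the form ends in the consonant /x/, so [e] is inserted word-finally. /vazukituguozux/ → vazukituguozuxe.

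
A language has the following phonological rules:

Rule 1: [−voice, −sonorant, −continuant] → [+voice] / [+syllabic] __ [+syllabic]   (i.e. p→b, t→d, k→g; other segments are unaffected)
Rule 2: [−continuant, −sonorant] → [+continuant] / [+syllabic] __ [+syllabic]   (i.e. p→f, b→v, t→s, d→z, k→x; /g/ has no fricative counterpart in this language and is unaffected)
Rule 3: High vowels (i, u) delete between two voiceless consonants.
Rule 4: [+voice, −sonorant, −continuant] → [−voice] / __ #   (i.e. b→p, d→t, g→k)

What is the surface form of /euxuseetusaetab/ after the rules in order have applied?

Rule 1 (intervocalic voicing): /t/ is a voiceless stop between vowels /e/ and /u/, so it voices to [d]. /t/ is a voiceless stop between vowels /e/ and /a/, so it voices to [d]. /euxuseetusaetab/ → euxuseedusaedab.
Rule 2 (intervocalic spirantization): /d/ is a stop between vowels /e/ and /u/, so it spirantizes to the fricative [z]. /d/ is a stop between vowels /e/ and /a/, so it spirantizes to the fricative [z]. /euxuseedusaedab/ → euxuseezusaezab.
Rule 3 (high vowel syncope): /u/ is a high vowel flanked by voiceless consonants /x/ and /s/, so it deletes. /euxuseezusaezab/ → euxseezusaezab.
Rule 4 (final devoicing): /b/ is a voiced stop in word-final position, so it devoices to [p]. /euxseezusaezab/ → euxseezusaezap.

euxseezusaezap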